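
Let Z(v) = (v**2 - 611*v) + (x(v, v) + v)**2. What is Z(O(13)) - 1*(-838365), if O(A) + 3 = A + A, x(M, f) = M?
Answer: 826957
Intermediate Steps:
O(A) = -3 + 2*A (O(A) = -3 + (A + A) = -3 + 2*A)
Z(v) = -611*v + 5*v**2 (Z(v) = (v**2 - 611*v) + (v + v)**2 = (v**2 - 611*v) + (2*v)**2 = (v**2 - 611*v) + 4*v**2 = -611*v + 5*v**2)
Z(O(13)) - 1*(-838365) = (-3 + 2*13)*(-611 + 5*(-3 + 2*13)) - 1*(-838365) = (-3 + 26)*(-611 + 5*(-3 + 26)) + 838365 = 23*(-611 + 5*23) + 838365 = 23*(-611 + 115) + 838365 = 23*(-496) + 838365 = -11408 + 838365 = 826957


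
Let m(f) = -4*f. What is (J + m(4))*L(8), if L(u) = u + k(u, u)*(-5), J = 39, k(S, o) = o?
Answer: -736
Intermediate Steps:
L(u) = -4*u (L(u) = u + u*(-5) = u - 5*u = -4*u)
(J + m(4))*L(8) = (39 - 4*4)*(-4*8) = (39 - 16)*(-32) = 23*(-32) = -736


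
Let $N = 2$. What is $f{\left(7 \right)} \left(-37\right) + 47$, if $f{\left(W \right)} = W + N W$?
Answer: $-730$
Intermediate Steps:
$f{\left(W \right)} = 3 W$ ($f{\left(W \right)} = W + 2 W = 3 W$)
$f{\left(7 \right)} \left(-37\right) + 47 = 3 \cdot 7 \left(-37\right) + 47 = 21 \left(-37\right) + 47 = -777 + 47 = -730$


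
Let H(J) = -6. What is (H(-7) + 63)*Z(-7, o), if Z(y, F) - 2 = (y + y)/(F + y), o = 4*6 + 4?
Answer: 76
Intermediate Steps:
o = 28 (o = 24 + 4 = 28)
Z(y, F) = 2 + 2*y/(F + y) (Z(y, F) = 2 + (y + y)/(F + y) = 2 + (2*y)/(F + y) = 2 + 2*y/(F + y))
(H(-7) + 63)*Z(-7, o) = (-6 + 63)*(2*(28 + 2*(-7))/(28 - 7)) = 57*(2*(28 - 14)/21) = 57*(2*(1/21)*14) = 57*(4/3) = 76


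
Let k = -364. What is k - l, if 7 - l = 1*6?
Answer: -365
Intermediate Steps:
l = 1 (l = 7 - 6 = 1)
k - l = -364 - 1*1 = -364 - 1 = -365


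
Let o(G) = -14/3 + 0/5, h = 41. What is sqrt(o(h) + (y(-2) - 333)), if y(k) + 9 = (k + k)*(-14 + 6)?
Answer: 4*I*sqrt(177)/3 ≈ 17.739*I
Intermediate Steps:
y(k) = -9 - 16*k (y(k) = -9 + (k + k)*(-14 + 6) = -9 + (2*k)*(-8) = -9 - 16*k)
o(G) = -14/3 (o(G) = -14*1/3 + 0*(1/5) = -14/3 + 0 = -14/3)
sqrt(o(h) + (y(-2) - 333)) = sqrt(-14/3 + ((-9 - 16*(-2)) - 333)) = sqrt(-14/3 + ((-9 + 32) - 333)) = sqrt(-14/3 + (23 - 333)) = sqrt(-14/3 - 310) = sqrt(-944/3) = 4*I*sqrt(177)/3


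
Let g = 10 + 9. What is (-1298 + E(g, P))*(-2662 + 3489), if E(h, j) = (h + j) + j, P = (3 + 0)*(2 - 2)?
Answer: -1057733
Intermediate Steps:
g = 19
P = 0 (P = 3*0 = 0)
E(h, j) = h + 2*j
(-1298 + E(g, P))*(-2662 + 3489) = (-1298 + (19 + 2*0))*(-2662 + 3489) = (-1298 + (19 + 0))*827 = (-1298 + 19)*827 = -1279*827 = -1057733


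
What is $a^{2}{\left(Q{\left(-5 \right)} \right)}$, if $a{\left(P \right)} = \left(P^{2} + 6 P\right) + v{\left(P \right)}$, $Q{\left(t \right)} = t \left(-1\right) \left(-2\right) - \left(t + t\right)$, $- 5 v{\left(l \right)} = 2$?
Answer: $\frac{4}{25} \approx 0.16$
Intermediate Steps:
$v{\left(l \right)} = - \frac{2}{5}$ ($v{\left(l \right)} = \left(- \frac{1}{5}\right) 2 = - \frac{2}{5}$)
$Q{\left(t \right)} = 0$ ($Q{\left(t \right)} = - t \left(-2\right) - 2 t = 2 t - 2 t = 0$)
$a{\left(P \right)} = - \frac{2}{5} + P^{2} + 6 P$ ($a{\left(P \right)} = \left(P^{2} + 6 P\right) - \frac{2}{5} = - \frac{2}{5} + P^{2} + 6 P$)
$a^{2}{\left(Q{\left(-5 \right)} \right)} = \left(- \frac{2}{5} + 0^{2} + 6 \cdot 0\right)^{2} = \left(- \frac{2}{5} + 0 + 0\right)^{2} = \left(- \frac{2}{5}\right)^{2} = \frac{4}{25}$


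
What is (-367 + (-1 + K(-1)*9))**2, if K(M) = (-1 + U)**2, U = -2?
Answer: 82369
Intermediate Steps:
K(M) = 9 (K(M) = (-1 - 2)**2 = (-3)**2 = 9)
(-367 + (-1 + K(-1)*9))**2 = (-367 + (-1 + 9*9))**2 = (-367 + (-1 + 81))**2 = (-367 + 80)**2 = (-287)**2 = 82369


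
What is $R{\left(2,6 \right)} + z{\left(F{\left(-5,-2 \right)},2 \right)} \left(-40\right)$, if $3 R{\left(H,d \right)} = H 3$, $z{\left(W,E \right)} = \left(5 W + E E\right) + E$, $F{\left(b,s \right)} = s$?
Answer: $162$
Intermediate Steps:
$z{\left(W,E \right)} = E + E^{2} + 5 W$ ($z{\left(W,E \right)} = \left(5 W + E^{2}\right) + E = \left(E^{2} + 5 W\right) + E = E + E^{2} + 5 W$)
$R{\left(H,d \right)} = H$ ($R{\left(H,d \right)} = \frac{H 3}{3} = \frac{3 H}{3} = H$)
$R{\left(2,6 \right)} + z{\left(F{\left(-5,-2 \right)},2 \right)} \left(-40\right) = 2 + \left(2 + 2^{2} + 5 \left(-2\right)\right) \left(-40\right) = 2 + \left(2 + 4 - 10\right) \left(-40\right) = 2 - -160 = 2 + 160 = 162$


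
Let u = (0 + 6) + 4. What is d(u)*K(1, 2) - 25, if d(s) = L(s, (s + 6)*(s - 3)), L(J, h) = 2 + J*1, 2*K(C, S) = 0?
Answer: -25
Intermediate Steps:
K(C, S) = 0 (K(C, S) = (½)*0 = 0)
u = 10 (u = 6 + 4 = 10)
L(J, h) = 2 + J
d(s) = 2 + s
d(u)*K(1, 2) - 25 = (2 + 10)*0 - 25 = 12*0 - 25 = 0 - 25 = -25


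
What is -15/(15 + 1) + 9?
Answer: 129/16 ≈ 8.0625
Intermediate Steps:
-15/(15 + 1) + 9 = -15/16 + 9 = 129/16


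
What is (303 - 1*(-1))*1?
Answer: 304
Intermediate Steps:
(303 - 1*(-1))*1 = (303 + 1)*1 = 304*1 = 304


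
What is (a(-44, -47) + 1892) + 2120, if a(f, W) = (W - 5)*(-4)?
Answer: 4220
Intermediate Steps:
a(f, W) = 20 - 4*W (a(f, W) = (-5 + W)*(-4) = 20 - 4*W)
(a(-44, -47) + 1892) + 2120 = ((20 - 4*(-47)) + 1892) + 2120 = ((20 + 188) + 1892) + 2120 = (208 + 1892) + 2120 = 2100 + 2120 = 4220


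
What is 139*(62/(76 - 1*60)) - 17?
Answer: 4173/8 ≈ 521.63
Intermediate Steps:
139*(62/(76 - 1*60)) - 17 = 139*(62/(76 - 60)) - 17 = 139*(62/16) - 17 = 139*(62*(1/16)) - 17 = 139*(31/8) - 17 = 4309/8 - 17 = 4173/8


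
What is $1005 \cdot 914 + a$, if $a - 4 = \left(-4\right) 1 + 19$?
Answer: $918589$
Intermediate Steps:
$a = 19$ ($a = 4 + \left(\left(-4\right) 1 + 19\right) = 4 + \left(-4 + 19\right) = 4 + 15 = 19$)
$1005 \cdot 914 + a = 1005 \cdot 914 + 19 = 918570 + 19 = 918589$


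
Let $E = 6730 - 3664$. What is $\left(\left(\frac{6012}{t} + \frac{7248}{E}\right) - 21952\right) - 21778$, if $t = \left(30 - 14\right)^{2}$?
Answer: $- \frac{1429300575}{32704} \approx -43704.0$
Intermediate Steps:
$E = 3066$ ($E = 6730 - 3664 = 3066$)
$t = 256$ ($t = 16^{2} = 256$)
$\left(\left(\frac{6012}{t} + \frac{7248}{E}\right) - 21952\right) - 21778 = \left(\left(\frac{6012}{256} + \frac{7248}{3066}\right) - 21952\right) - 21778 = \left(\left(6012 \cdot \frac{1}{256} + 7248 \cdot \frac{1}{3066}\right) - 21952\right) - 21778 = \left(\left(\frac{1503}{64} + \frac{1208}{511}\right) - 21952\right) - 21778 = \left(\frac{845345}{32704} - 21952\right) - 21778 = - \frac{717072863}{32704} - 21778 = - \frac{1429300575}{32704}$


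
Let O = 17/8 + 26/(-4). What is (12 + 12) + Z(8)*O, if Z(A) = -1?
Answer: 227/8 ≈ 28.375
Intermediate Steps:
O = -35/8 (O = 17*(1/8) + 26*(-1/4) = 17/8 - 13/2 = -35/8 ≈ -4.3750)
(12 + 12) + Z(8)*O = (12 + 12) - 1*(-35/8) = 24 + 35/8 = 227/8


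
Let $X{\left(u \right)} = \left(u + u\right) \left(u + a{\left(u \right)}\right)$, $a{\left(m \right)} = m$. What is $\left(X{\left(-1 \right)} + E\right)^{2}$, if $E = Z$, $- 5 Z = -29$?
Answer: $\frac{2401}{25} \approx 96.04$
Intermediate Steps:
$Z = \frac{29}{5}$ ($Z = \left(- \frac{1}{5}\right) \left(-29\right) = \frac{29}{5} \approx 5.8$)
$X{\left(u \right)} = 4 u^{2}$ ($X{\left(u \right)} = \left(u + u\right) \left(u + u\right) = 2 u 2 u = 4 u^{2}$)
$E = \frac{29}{5} \approx 5.8$
$\left(X{\left(-1 \right)} + E\right)^{2} = \left(4 \left(-1\right)^{2} + \frac{29}{5}\right)^{2} = \left(4 \cdot 1 + \frac{29}{5}\right)^{2} = \left(4 + \frac{29}{5}\right)^{2} = \left(\frac{49}{5}\right)^{2} = \frac{2401}{25}$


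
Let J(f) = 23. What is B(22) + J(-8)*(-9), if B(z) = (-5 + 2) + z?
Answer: -188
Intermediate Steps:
B(z) = -3 + z
B(22) + J(-8)*(-9) = (-3 + 22) + 23*(-9) = 19 - 207 = -188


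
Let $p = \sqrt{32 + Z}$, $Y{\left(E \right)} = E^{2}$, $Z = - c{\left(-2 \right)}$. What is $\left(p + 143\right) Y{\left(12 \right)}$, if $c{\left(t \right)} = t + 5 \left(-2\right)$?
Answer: $20592 + 288 \sqrt{11} \approx 21547.0$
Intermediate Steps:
$c{\left(t \right)} = -10 + t$ ($c{\left(t \right)} = t - 10 = -10 + t$)
$Z = 12$ ($Z = - (-10 - 2) = \left(-1\right) \left(-12\right) = 12$)
$p = 2 \sqrt{11}$ ($p = \sqrt{32 + 12} = \sqrt{44} = 2 \sqrt{11} \approx 6.6332$)
$\left(p + 143\right) Y{\left(12 \right)} = \left(2 \sqrt{11} + 143\right) 12^{2} = \left(143 + 2 \sqrt{11}\right) 144 = 20592 + 288 \sqrt{11}$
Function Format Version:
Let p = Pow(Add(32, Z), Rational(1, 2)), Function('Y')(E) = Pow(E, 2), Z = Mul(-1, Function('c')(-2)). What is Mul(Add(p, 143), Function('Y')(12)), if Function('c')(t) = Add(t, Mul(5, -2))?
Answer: Add(20592, Mul(288, Pow(11, Rational(1, 2)))) ≈ 21547.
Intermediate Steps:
Function('c')(t) = Add(-10, t) (Function('c')(t) = Add(t, -10) = Add(-10, t))
Z = 12 (Z = Mul(-1, Add(-10, -2)) = Mul(-1, -12) = 12)
p = Mul(2, Pow(11, Rational(1, 2))) (p = Pow(Add(32, 12), Rational(1, 2)) = Pow(44, Rational(1, 2)) = Mul(2, Pow(11, Rational(1, 2))) ≈ 6.6332)
Mul(Add(p, 143), Function('Y')(12)) = Mul(Add(Mul(2, Pow(11, Rational(1, 2))), 143), Pow(12, 2)) = Mul(Add(143, Mul(2, Pow(11, Rational(1, 2)))), 144) = Add(20592, Mul(288, Pow(11, Rational(1, 2))))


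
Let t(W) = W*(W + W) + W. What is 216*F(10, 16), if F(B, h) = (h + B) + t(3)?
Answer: 10152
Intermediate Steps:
t(W) = W + 2*W² (t(W) = W*(2*W) + W = 2*W² + W = W + 2*W²)
F(B, h) = 21 + B + h (F(B, h) = (h + B) + 3*(1 + 2*3) = (B + h) + 3*(1 + 6) = (B + h) + 3*7 = (B + h) + 21 = 21 + B + h)
216*F(10, 16) = 216*(21 + 10 + 16) = 216*47 = 10152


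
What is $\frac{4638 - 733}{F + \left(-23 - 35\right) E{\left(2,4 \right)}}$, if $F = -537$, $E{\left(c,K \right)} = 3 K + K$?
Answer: $- \frac{781}{293} \approx -2.6655$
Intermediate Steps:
$E{\left(c,K \right)} = 4 K$
$\frac{4638 - 733}{F + \left(-23 - 35\right) E{\left(2,4 \right)}} = \frac{4638 - 733}{-537 + \left(-23 - 35\right) 4 \cdot 4} = \frac{3905}{-537 - 928} = \frac{3905}{-1465} = 3905 \left(- \frac{1}{1465}\right) = - \frac{781}{293}$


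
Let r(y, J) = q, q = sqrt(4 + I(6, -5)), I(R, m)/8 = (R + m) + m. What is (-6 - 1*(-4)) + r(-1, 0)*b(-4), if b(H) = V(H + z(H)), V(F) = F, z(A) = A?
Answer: -2 - 16*I*sqrt(7) ≈ -2.0 - 42.332*I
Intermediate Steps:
I(R, m) = 8*R + 16*m (I(R, m) = 8*((R + m) + m) = 8*(R + 2*m) = 8*R + 16*m)
b(H) = 2*H (b(H) = H + H = 2*H)
q = 2*I*sqrt(7) (q = sqrt(4 + (8*6 + 16*(-5))) = sqrt(4 + (48 - 80)) = sqrt(4 - 32) = sqrt(-28) = 2*I*sqrt(7) ≈ 5.2915*I)
r(y, J) = 2*I*sqrt(7)
(-6 - 1*(-4)) + r(-1, 0)*b(-4) = (-6 - 1*(-4)) + (2*I*sqrt(7))*(2*(-4)) = (-6 + 4) + (2*I*sqrt(7))*(-8) = -2 - 16*I*sqrt(7)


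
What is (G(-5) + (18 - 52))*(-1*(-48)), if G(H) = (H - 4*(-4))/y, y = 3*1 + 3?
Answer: -1544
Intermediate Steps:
y = 6 (y = 3 + 3 = 6)
G(H) = 8/3 + H/6 (G(H) = (H - 4*(-4))/6 = (H + 16)*(1/6) = (16 + H)*(1/6) = 8/3 + H/6)
(G(-5) + (18 - 52))*(-1*(-48)) = ((8/3 + (1/6)*(-5)) + (18 - 52))*(-1*(-48)) = ((8/3 - 5/6) - 34)*48 = (11/6 - 34)*48 = -193/6*48 = -1544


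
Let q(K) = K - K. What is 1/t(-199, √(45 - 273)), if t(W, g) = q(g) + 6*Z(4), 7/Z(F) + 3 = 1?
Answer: -1/21 ≈ -0.047619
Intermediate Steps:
q(K) = 0
Z(F) = -7/2 (Z(F) = 7/(-3 + 1) = 7/(-2) = 7*(-½) = -7/2)
t(W, g) = -21 (t(W, g) = 0 + 6*(-7/2) = 0 - 21 = -21)
1/t(-199, √(45 - 273)) = 1/(-21) = -1/21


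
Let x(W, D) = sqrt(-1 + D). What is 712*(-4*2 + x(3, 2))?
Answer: -4984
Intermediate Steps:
712*(-4*2 + x(3, 2)) = 712*(-4*2 + sqrt(-1 + 2)) = 712*(-8 + sqrt(1)) = 712*(-8 + 1) = 712*(-7) = -4984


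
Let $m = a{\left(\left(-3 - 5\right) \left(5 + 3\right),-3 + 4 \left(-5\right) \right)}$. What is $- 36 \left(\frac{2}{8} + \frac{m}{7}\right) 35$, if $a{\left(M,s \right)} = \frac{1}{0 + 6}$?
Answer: $-345$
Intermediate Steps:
$a{\left(M,s \right)} = \frac{1}{6}$
$m = \frac{1}{6} \approx 0.16667$
$- 36 \left(\frac{2}{8} + \frac{m}{7}\right) 35 = - 36 \left(\frac{2}{8} + \frac{1}{6 \cdot 7}\right) 35 = - 36 \left(2 \cdot \frac{1}{8} + \frac{1}{6} \cdot \frac{1}{7}\right) 35 = - 36 \left(\frac{1}{4} + \frac{1}{42}\right) 35 = \left(-36\right) \frac{23}{84} \cdot 35 = \left(- \frac{69}{7}\right) 35 = -345$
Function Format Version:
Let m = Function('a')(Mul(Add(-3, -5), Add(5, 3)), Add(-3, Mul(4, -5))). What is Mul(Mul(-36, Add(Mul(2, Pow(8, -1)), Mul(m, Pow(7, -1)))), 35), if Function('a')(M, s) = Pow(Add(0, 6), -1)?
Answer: -345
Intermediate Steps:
Function('a')(M, s) = Rational(1, 6) (Function('a')(M, s) = Pow(6, -1) = Rational(1, 6))
m = Rational(1, 6) ≈ 0.16667
Mul(Mul(-36, Add(Mul(2, Pow(8, -1)), Mul(m, Pow(7, -1)))), 35) = Mul(Mul(-36, Add(Mul(2, Pow(8, -1)), Mul(Rational(1, 6), Pow(7, -1)))), 35) = Mul(Mul(-36, Add(Mul(2, Rational(1, 8)), Mul(Rational(1, 6), Rational(1, 7)))), 35) = Mul(Mul(-36, Add(Rational(1, 4), Rational(1, 42))), 35) = Mul(Mul(-36, Rational(23, 84)), 35) = Mul(Rational(-69, 7), 35) = -345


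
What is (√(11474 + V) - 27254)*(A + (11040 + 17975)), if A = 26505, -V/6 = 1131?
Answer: -1513142080 + 222080*√293 ≈ -1.5093e+9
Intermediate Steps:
V = -6786 (V = -6*1131 = -6786)
(√(11474 + V) - 27254)*(A + (11040 + 17975)) = (√(11474 - 6786) - 27254)*(26505 + (11040 + 17975)) = (√4688 - 27254)*(26505 + 29015) = (4*√293 - 27254)*55520 = (-27254 + 4*√293)*55520 = -1513142080 + 222080*√293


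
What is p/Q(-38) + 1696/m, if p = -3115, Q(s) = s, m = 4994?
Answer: 7810379/94886 ≈ 82.313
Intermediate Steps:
p/Q(-38) + 1696/m = -3115/(-38) + 1696/4994 = -3115*(-1/38) + 1696*(1/4994) = 3115/38 + 848/2497 = 7810379/94886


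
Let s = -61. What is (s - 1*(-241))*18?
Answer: 3240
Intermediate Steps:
(s - 1*(-241))*18 = (-61 - 1*(-241))*18 = (-61 + 241)*18 = 180*18 = 3240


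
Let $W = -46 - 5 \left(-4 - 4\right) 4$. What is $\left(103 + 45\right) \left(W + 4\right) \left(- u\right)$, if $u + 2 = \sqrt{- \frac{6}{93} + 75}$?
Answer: $34928 - \frac{17464 \sqrt{72013}}{31} \approx -1.1625 \cdot 10^{5}$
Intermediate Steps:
$W = 114$ ($W = -46 - 5 \left(-4 - 4\right) 4 = -46 - 5 \left(-8\right) 4 = -46 - \left(-40\right) 4 = -46 - -160 = -46 + 160 = 114$)
$u = -2 + \frac{\sqrt{72013}}{31}$ ($u = -2 + \sqrt{- \frac{6}{93} + 75} = -2 + \sqrt{\left(-6\right) \frac{1}{93} + 75} = -2 + \sqrt{- \frac{2}{31} + 75} = -2 + \sqrt{\frac{2323}{31}} = -2 + \frac{\sqrt{72013}}{31} \approx 6.6565$)
$\left(103 + 45\right) \left(W + 4\right) \left(- u\right) = \left(103 + 45\right) \left(114 + 4\right) \left(- (-2 + \frac{\sqrt{72013}}{31})\right) = 148 \cdot 118 \left(2 - \frac{\sqrt{72013}}{31}\right) = 17464 \left(2 - \frac{\sqrt{72013}}{31}\right) = 34928 - \frac{17464 \sqrt{72013}}{31}$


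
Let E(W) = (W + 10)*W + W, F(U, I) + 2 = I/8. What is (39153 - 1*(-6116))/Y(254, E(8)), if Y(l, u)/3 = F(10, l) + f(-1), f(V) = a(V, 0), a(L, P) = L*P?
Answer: 25868/51 ≈ 507.22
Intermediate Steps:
F(U, I) = -2 + I/8
f(V) = 0 (f(V) = V*0 = 0)
E(W) = W + W*(10 + W) (E(W) = (10 + W)*W + W = W*(10 + W) + W = W + W*(10 + W))
Y(l, u) = -6 + 3*l/8 (Y(l, u) = 3*((-2 + l/8) + 0) = 3*(-2 + l/8) = -6 + 3*l/8)
(39153 - 1*(-6116))/Y(254, E(8)) = (39153 - 1*(-6116))/(-6 + (3/8)*254) = (39153 + 6116)/(-6 + 381/4) = 45269/(357/4) = 45269*(4/357) = 25868/51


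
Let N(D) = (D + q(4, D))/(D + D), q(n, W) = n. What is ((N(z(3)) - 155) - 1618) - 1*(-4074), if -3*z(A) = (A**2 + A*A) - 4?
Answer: 32215/14 ≈ 2301.1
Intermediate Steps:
z(A) = 4/3 - 2*A**2/3 (z(A) = -((A**2 + A*A) - 4)/3 = -((A**2 + A**2) - 4)/3 = -(2*A**2 - 4)/3 = -(-4 + 2*A**2)/3 = 4/3 - 2*A**2/3)
N(D) = (4 + D)/(2*D) (N(D) = (D + 4)/(D + D) = (4 + D)/((2*D)) = (4 + D)*(1/(2*D)) = (4 + D)/(2*D))
((N(z(3)) - 155) - 1618) - 1*(-4074) = (((4 + (4/3 - 2/3*3**2))/(2*(4/3 - 2/3*3**2)) - 155) - 1618) - 1*(-4074) = (((4 + (4/3 - 2/3*9))/(2*(4/3 - 2/3*9)) - 155) - 1618) + 4074 = (((4 + (4/3 - 6))/(2*(4/3 - 6)) - 155) - 1618) + 4074 = (((4 - 14/3)/(2*(-14/3)) - 155) - 1618) + 4074 = (((1/2)*(-3/14)*(-2/3) - 155) - 1618) + 4074 = ((1/14 - 155) - 1618) + 4074 = (-2169/14 - 1618) + 4074 = -24821/14 + 4074 = 32215/14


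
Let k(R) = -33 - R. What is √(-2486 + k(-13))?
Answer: I*√2506 ≈ 50.06*I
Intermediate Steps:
√(-2486 + k(-13)) = √(-2486 + (-33 - 1*(-13))) = √(-2486 + (-33 + 13)) = √(-2486 - 20) = √(-2506) = I*√2506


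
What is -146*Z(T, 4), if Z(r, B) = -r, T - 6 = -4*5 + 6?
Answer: -1168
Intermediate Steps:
T = -8 (T = 6 + (-4*5 + 6) = 6 + (-20 + 6) = 6 - 14 = -8)
-146*Z(T, 4) = -(-146)*(-8) = -146*8 = -1168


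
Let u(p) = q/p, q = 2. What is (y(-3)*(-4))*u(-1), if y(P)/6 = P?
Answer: -144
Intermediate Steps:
y(P) = 6*P
u(p) = 2/p
(y(-3)*(-4))*u(-1) = ((6*(-3))*(-4))*(2/(-1)) = (-18*(-4))*(2*(-1)) = 72*(-2) = -144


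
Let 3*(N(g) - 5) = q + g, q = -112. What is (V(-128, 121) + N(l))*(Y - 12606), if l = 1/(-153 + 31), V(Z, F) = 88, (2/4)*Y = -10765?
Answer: -115908788/61 ≈ -1.9001e+6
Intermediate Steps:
Y = -21530 (Y = 2*(-10765) = -21530)
l = -1/122 (l = 1/(-122) = -1/122 ≈ -0.0081967)
N(g) = -97/3 + g/3 (N(g) = 5 + (-112 + g)/3 = 5 + (-112/3 + g/3) = -97/3 + g/3)
(V(-128, 121) + N(l))*(Y - 12606) = (88 + (-97/3 + (⅓)*(-1/122)))*(-21530 - 12606) = (88 + (-97/3 - 1/366))*(-34136) = (88 - 3945/122)*(-34136) = (6791/122)*(-34136) = -115908788/61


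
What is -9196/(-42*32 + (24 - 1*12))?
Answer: 2299/333 ≈ 6.9039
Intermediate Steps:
-9196/(-42*32 + (24 - 1*12)) = -9196/(-1344 + (24 - 12)) = -9196/(-1344 + 12) = -9196/(-1332) = -9196*(-1/1332) = 2299/333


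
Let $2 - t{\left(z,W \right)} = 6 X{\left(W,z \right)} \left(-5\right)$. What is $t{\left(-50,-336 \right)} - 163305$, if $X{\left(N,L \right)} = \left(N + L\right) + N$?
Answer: $-184963$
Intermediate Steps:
$X{\left(N,L \right)} = L + 2 N$ ($X{\left(N,L \right)} = \left(L + N\right) + N = L + 2 N$)
$t{\left(z,W \right)} = 2 + 30 z + 60 W$ ($t{\left(z,W \right)} = 2 - 6 \left(z + 2 W\right) \left(-5\right) = 2 - \left(6 z + 12 W\right) \left(-5\right) = 2 - \left(- 60 W - 30 z\right) = 2 + \left(30 z + 60 W\right) = 2 + 30 z + 60 W$)
$t{\left(-50,-336 \right)} - 163305 = \left(2 + 30 \left(-50\right) + 60 \left(-336\right)\right) - 163305 = \left(2 - 1500 - 20160\right) - 163305 = -21658 - 163305 = -184963$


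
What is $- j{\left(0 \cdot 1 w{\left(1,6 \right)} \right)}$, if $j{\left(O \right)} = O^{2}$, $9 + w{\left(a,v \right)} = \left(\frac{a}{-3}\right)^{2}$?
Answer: $0$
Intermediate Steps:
$w{\left(a,v \right)} = -9 + \frac{a^{2}}{9}$ ($w{\left(a,v \right)} = -9 + \left(\frac{a}{-3}\right)^{2} = -9 + \left(a \left(- \frac{1}{3}\right)\right)^{2} = -9 + \left(- \frac{a}{3}\right)^{2} = -9 + \frac{a^{2}}{9}$)
$- j{\left(0 \cdot 1 w{\left(1,6 \right)} \right)} = - \left(0 \cdot 1 \left(-9 + \frac{1^{2}}{9}\right)\right)^{2} = - \left(0 \left(-9 + \frac{1}{9} \cdot 1\right)\right)^{2} = - \left(0 \left(-9 + \frac{1}{9}\right)\right)^{2} = - \left(0 \left(- \frac{80}{9}\right)\right)^{2} = - 0^{2} = \left(-1\right) 0 = 0$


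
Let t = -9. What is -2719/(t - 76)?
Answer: 2719/85 ≈ 31.988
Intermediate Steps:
-2719/(t - 76) = -2719/(-9 - 76) = -2719/(-85) = -1/85*(-2719) = 2719/85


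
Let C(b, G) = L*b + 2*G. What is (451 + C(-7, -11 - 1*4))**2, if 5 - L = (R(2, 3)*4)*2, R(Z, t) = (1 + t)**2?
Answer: 1643524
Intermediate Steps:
L = -123 (L = 5 - (1 + 3)**2*4*2 = 5 - 4**2*4*2 = 5 - 16*4*2 = 5 - 64*2 = 5 - 1*128 = 5 - 128 = -123)
C(b, G) = -123*b + 2*G
(451 + C(-7, -11 - 1*4))**2 = (451 + (-123*(-7) + 2*(-11 - 1*4)))**2 = (451 + (861 + 2*(-11 - 4)))**2 = (451 + (861 + 2*(-15)))**2 = (451 + (861 - 30))**2 = (451 + 831)**2 = 1282**2 = 1643524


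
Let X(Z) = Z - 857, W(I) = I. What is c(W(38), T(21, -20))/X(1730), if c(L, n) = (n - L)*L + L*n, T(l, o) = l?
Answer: 152/873 ≈ 0.17411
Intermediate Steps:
c(L, n) = L*n + L*(n - L) (c(L, n) = L*(n - L) + L*n = L*n + L*(n - L))
X(Z) = -857 + Z
c(W(38), T(21, -20))/X(1730) = (38*(-1*38 + 2*21))/(-857 + 1730) = (38*(-38 + 42))/873 = (38*4)*(1/873) = 152*(1/873) = 152/873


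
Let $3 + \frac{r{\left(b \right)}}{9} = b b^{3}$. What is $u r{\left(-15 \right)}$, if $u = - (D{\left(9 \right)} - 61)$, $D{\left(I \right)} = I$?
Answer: $23691096$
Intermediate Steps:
$u = 52$ ($u = - (9 - 61) = \left(-1\right) \left(-52\right) = 52$)
$r{\left(b \right)} = -27 + 9 b^{4}$ ($r{\left(b \right)} = -27 + 9 b b^{3} = -27 + 9 b^{4}$)
$u r{\left(-15 \right)} = 52 \left(-27 + 9 \left(-15\right)^{4}\right) = 52 \left(-27 + 9 \cdot 50625\right) = 52 \left(-27 + 455625\right) = 52 \cdot 455598 = 23691096$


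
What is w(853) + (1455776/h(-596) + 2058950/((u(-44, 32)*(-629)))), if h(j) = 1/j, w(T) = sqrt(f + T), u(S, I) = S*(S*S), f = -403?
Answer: -23244461759249053/26790368 + 15*sqrt(2) ≈ -8.6764e+8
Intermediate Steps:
u(S, I) = S**3 (u(S, I) = S*S**2 = S**3)
w(T) = sqrt(-403 + T)
w(853) + (1455776/h(-596) + 2058950/((u(-44, 32)*(-629)))) = sqrt(-403 + 853) + (1455776/(1/(-596)) + 2058950/(((-44)**3*(-629)))) = sqrt(450) + (1455776/(-1/596) + 2058950/((-85184*(-629)))) = 15*sqrt(2) + (1455776*(-596) + 2058950/53580736) = 15*sqrt(2) + (-867642496 + 2058950*(1/53580736)) = 15*sqrt(2) + (-867642496 + 1029475/26790368) = 15*sqrt(2) - 23244461759249053/26790368 = -23244461759249053/26790368 + 15*sqrt(2)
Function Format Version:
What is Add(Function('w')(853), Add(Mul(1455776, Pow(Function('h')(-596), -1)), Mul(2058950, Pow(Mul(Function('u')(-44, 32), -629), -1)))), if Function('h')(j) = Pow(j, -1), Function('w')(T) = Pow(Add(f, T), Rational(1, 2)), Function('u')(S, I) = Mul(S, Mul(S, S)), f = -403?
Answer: Add(Rational(-23244461759249053, 26790368), Mul(15, Pow(2, Rational(1, 2)))) ≈ -8.6764e+8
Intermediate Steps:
Function('u')(S, I) = Pow(S, 3) (Function('u')(S, I) = Mul(S, Pow(S, 2)) = Pow(S, 3))
Function('w')(T) = Pow(Add(-403, T), Rational(1, 2))
Add(Function('w')(853), Add(Mul(1455776, Pow(Function('h')(-596), -1)), Mul(2058950, Pow(Mul(Function('u')(-44, 32), -629), -1)))) = Add(Pow(Add(-403, 853), Rational(1, 2)), Add(Mul(1455776, Pow(Pow(-596, -1), -1)), Mul(2058950, Pow(Mul(Pow(-44, 3), -629), -1)))) = Add(Pow(450, Rational(1, 2)), Add(Mul(1455776, Pow(Rational(-1, 596), -1)), Mul(2058950, Pow(Mul(-85184, -629), -1)))) = Add(Mul(15, Pow(2, Rational(1, 2))), Add(Mul(1455776, -596), Mul(2058950, Pow(53580736, -1)))) = Add(Mul(15, Pow(2, Rational(1, 2))), Add(-867642496, Mul(2058950, Rational(1, 53580736)))) = Add(Mul(15, Pow(2, Rational(1, 2))), Add(-867642496, Rational(1029475, 26790368))) = Add(Mul(15, Pow(2, Rational(1, 2))), Rational(-23244461759249053, 26790368)) = Add(Rational(-23244461759249053, 26790368), Mul(15, Pow(2, Rational(1, 2))))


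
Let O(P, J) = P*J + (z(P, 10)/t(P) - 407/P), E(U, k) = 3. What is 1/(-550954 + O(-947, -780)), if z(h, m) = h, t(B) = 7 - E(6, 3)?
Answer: 3788/710135147 ≈ 5.3342e-6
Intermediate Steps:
t(B) = 4 (t(B) = 7 - 1*3 = 7 - 3 = 4)
O(P, J) = -407/P + P/4 + J*P (O(P, J) = P*J + (P/4 - 407/P) = J*P + (P*(¼) - 407/P) = J*P + (P/4 - 407/P) = J*P + (-407/P + P/4) = -407/P + P/4 + J*P)
1/(-550954 + O(-947, -780)) = 1/(-550954 + (-407/(-947) + (¼)*(-947) - 780*(-947))) = 1/(-550954 + (-407*(-1/947) - 947/4 + 738660)) = 1/(-550954 + (407/947 - 947/4 + 738660)) = 1/(-550954 + 2797148899/3788) = 1/(710135147/3788) = 3788/710135147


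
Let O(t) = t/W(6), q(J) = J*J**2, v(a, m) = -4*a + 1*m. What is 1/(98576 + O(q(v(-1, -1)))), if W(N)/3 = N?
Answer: 2/197155 ≈ 1.0144e-5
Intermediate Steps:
W(N) = 3*N
v(a, m) = m - 4*a (v(a, m) = -4*a + m = m - 4*a)
q(J) = J**3
O(t) = t/18 (O(t) = t/((3*6)) = t/18)
1/(98576 + O(q(v(-1, -1)))) = 1/(98576 + (-1 - 4*(-1))**3/18) = 1/(98576 + (-1 + 4)**3/18) = 1/(98576 + (1/18)*3**3) = 1/(98576 + (1/18)*27) = 1/(98576 + 3/2) = 1/(197155/2) = 2/197155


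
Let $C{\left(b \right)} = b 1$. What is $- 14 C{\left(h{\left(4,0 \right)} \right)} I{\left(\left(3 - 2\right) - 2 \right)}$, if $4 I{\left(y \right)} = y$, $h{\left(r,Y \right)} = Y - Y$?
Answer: $0$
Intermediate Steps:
$h{\left(r,Y \right)} = 0$
$I{\left(y \right)} = \frac{y}{4}$
$C{\left(b \right)} = b$
$- 14 C{\left(h{\left(4,0 \right)} \right)} I{\left(\left(3 - 2\right) - 2 \right)} = \left(-14\right) 0 \frac{\left(3 - 2\right) - 2}{4} = 0 \frac{1 - 2}{4} = 0 \cdot \frac{1}{4} \left(-1\right) = 0 \left(- \frac{1}{4}\right) = 0$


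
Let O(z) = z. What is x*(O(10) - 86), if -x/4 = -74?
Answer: -22496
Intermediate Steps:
x = 296 (x = -4*(-74) = 296)
x*(O(10) - 86) = 296*(10 - 86) = 296*(-76) = -22496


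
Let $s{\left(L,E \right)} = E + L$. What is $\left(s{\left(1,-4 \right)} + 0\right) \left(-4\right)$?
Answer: $12$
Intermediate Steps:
$\left(s{\left(1,-4 \right)} + 0\right) \left(-4\right) = \left(\left(-4 + 1\right) + 0\right) \left(-4\right) = \left(-3 + 0\right) \left(-4\right) = \left(-3\right) \left(-4\right) = 12$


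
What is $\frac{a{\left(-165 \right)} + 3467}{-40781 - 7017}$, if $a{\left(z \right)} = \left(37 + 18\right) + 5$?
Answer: $- \frac{3527}{47798} \approx -0.07379$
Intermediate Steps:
$a{\left(z \right)} = 60$ ($a{\left(z \right)} = 55 + 5 = 60$)
$\frac{a{\left(-165 \right)} + 3467}{-40781 - 7017} = \frac{60 + 3467}{-40781 - 7017} = \frac{3527}{-47798} = 3527 \left(- \frac{1}{47798}\right) = - \frac{3527}{47798}$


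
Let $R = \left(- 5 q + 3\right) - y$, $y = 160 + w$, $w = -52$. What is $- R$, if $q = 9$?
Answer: $150$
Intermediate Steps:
$y = 108$ ($y = 160 - 52 = 108$)
$R = -150$ ($R = \left(\left(-5\right) 9 + 3\right) - 108 = \left(-45 + 3\right) - 108 = -42 - 108 = -150$)
$- R = \left(-1\right) \left(-150\right) = 150$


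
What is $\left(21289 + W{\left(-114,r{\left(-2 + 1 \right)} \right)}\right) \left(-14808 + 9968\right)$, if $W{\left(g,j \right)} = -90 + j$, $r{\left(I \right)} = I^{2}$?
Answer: $-102608000$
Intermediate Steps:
$\left(21289 + W{\left(-114,r{\left(-2 + 1 \right)} \right)}\right) \left(-14808 + 9968\right) = \left(21289 - \left(90 - \left(-2 + 1\right)^{2}\right)\right) \left(-14808 + 9968\right) = \left(21289 - \left(90 - \left(-1\right)^{2}\right)\right) \left(-4840\right) = \left(21289 + \left(-90 + 1\right)\right) \left(-4840\right) = \left(21289 - 89\right) \left(-4840\right) = 21200 \left(-4840\right) = -102608000$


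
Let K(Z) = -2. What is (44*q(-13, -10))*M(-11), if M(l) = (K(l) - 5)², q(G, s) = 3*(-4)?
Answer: -25872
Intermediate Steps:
q(G, s) = -12
M(l) = 49 (M(l) = (-2 - 5)² = (-7)² = 49)
(44*q(-13, -10))*M(-11) = (44*(-12))*49 = -528*49 = -25872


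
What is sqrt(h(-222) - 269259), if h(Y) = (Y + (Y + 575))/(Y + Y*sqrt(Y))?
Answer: sqrt(-269259 + 131/(-222 - 222*I*sqrt(222))) ≈ 0.e-5 + 518.9*I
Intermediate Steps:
h(Y) = (575 + 2*Y)/(Y + Y**(3/2)) (h(Y) = (Y + (575 + Y))/(Y + Y**(3/2)) = (575 + 2*Y)/(Y + Y**(3/2)))
sqrt(h(-222) - 269259) = sqrt((575 + 2*(-222))/(-222 + (-222)**(3/2)) - 269259) = sqrt((575 - 444)/(-222 - 222*I*sqrt(222)) - 269259) = sqrt(131/(-222 - 222*I*sqrt(222)) - 269259) = sqrt(-269259 + 131/(-222 - 222*I*sqrt(222)))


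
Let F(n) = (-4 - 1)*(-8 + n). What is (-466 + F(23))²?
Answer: 292681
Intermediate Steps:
F(n) = 40 - 5*n (F(n) = -5*(-8 + n) = 40 - 5*n)
(-466 + F(23))² = (-466 + (40 - 5*23))² = (-466 + (40 - 115))² = (-466 - 75)² = (-541)² = 292681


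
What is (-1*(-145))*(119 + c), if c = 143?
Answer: 37990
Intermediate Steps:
(-1*(-145))*(119 + c) = (-1*(-145))*(119 + 143) = 145*262 = 37990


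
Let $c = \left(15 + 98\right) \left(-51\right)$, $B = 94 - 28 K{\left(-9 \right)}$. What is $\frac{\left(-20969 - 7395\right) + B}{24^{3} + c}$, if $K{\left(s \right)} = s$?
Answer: $- \frac{28018}{8061} \approx -3.4757$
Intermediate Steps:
$B = 346$ ($B = 94 - -252 = 94 + 252 = 346$)
$c = -5763$ ($c = 113 \left(-51\right) = -5763$)
$\frac{\left(-20969 - 7395\right) + B}{24^{3} + c} = \frac{\left(-20969 - 7395\right) + 346}{24^{3} - 5763} = \frac{-28364 + 346}{13824 - 5763} = - \frac{28018}{8061}$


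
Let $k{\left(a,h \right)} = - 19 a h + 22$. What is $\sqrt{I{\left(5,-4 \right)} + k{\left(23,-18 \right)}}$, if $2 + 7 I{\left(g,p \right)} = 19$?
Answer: $\frac{57 \sqrt{119}}{7} \approx 88.828$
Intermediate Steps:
$I{\left(g,p \right)} = \frac{17}{7}$ ($I{\left(g,p \right)} = - \frac{2}{7} + \frac{1}{7} \cdot 19 = - \frac{2}{7} + \frac{19}{7} = \frac{17}{7}$)
$k{\left(a,h \right)} = 22 - 19 a h$ ($k{\left(a,h \right)} = - 19 a h + 22 = 22 - 19 a h$)
$\sqrt{I{\left(5,-4 \right)} + k{\left(23,-18 \right)}} = \sqrt{\frac{17}{7} - \left(-22 + 437 \left(-18\right)\right)} = \sqrt{\frac{17}{7} + \left(22 + 7866\right)} = \sqrt{\frac{17}{7} + 7888} = \sqrt{\frac{55233}{7}} = \frac{57 \sqrt{119}}{7}$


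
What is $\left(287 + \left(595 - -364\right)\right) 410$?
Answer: $510860$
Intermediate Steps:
$\left(287 + \left(595 - -364\right)\right) 410 = \left(287 + \left(595 + 364\right)\right) 410 = \left(287 + 959\right) 410 = 1246 \cdot 410 = 510860$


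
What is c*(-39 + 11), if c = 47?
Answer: -1316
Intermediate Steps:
c*(-39 + 11) = 47*(-39 + 11) = 47*(-28) = -1316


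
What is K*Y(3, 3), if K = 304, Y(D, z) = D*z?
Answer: 2736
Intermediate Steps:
K*Y(3, 3) = 304*(3*3) = 304*9 = 2736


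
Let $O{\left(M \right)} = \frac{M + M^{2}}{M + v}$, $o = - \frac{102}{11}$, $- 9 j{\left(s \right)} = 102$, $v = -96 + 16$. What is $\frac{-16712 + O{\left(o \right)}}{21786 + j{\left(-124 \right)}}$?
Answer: $- \frac{270798459}{352814924} \approx -0.76754$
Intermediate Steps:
$v = -80$
$j{\left(s \right)} = - \frac{34}{3}$ ($j{\left(s \right)} = \left(- \frac{1}{9}\right) 102 = - \frac{34}{3}$)
$o = - \frac{102}{11}$ ($o = \left(-102\right) \frac{1}{11} = - \frac{102}{11} \approx -9.2727$)
$O{\left(M \right)} = \frac{M + M^{2}}{-80 + M}$ ($O{\left(M \right)} = \frac{M + M^{2}}{M - 80} = \frac{M + M^{2}}{-80 + M}$)
$\frac{-16712 + O{\left(o \right)}}{21786 + j{\left(-124 \right)}} = \frac{-16712 - \frac{102 \left(1 - \frac{102}{11}\right)}{11 \left(-80 - \frac{102}{11}\right)}}{21786 - \frac{34}{3}} = \frac{-16712 - \frac{102}{11} \frac{1}{- \frac{982}{11}} \left(- \frac{91}{11}\right)}{\frac{65324}{3}} = \left(-16712 - \left(- \frac{51}{491}\right) \left(- \frac{91}{11}\right)\right) \frac{3}{65324} = \left(-16712 - \frac{4641}{5401}\right) \frac{3}{65324} = \left(- \frac{90266153}{5401}\right) \frac{3}{65324} = - \frac{270798459}{352814924}$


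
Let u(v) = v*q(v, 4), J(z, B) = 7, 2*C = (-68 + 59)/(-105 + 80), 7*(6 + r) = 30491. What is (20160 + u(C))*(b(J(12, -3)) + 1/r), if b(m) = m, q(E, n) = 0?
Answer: 4297104000/30449 ≈ 1.4112e+5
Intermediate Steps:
r = 30449/7 (r = -6 + (1/7)*30491 = -6 + 30491/7 = 30449/7 ≈ 4349.9)
C = 9/50 (C = ((-68 + 59)/(-105 + 80))/2 = (-9/(-25))/2 = (-9*(-1/25))/2 = (1/2)*(9/25) = 9/50 ≈ 0.18000)
u(v) = 0 (u(v) = v*0 = 0)
(20160 + u(C))*(b(J(12, -3)) + 1/r) = (20160 + 0)*(7 + 1/(30449/7)) = 20160*(7 + 7/30449) = 20160*(213150/30449) = 4297104000/30449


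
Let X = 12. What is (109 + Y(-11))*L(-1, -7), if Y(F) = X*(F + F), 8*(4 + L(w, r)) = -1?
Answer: 5115/8 ≈ 639.38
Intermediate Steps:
L(w, r) = -33/8 (L(w, r) = -4 + (⅛)*(-1) = -4 - ⅛ = -33/8)
Y(F) = 24*F (Y(F) = 12*(F + F) = 12*(2*F) = 24*F)
(109 + Y(-11))*L(-1, -7) = (109 + 24*(-11))*(-33/8) = (109 - 264)*(-33/8) = -155*(-33/8) = 5115/8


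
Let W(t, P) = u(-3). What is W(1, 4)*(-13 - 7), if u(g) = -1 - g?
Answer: -40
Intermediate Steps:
W(t, P) = 2 (W(t, P) = -1 - 1*(-3) = -1 + 3 = 2)
W(1, 4)*(-13 - 7) = 2*(-13 - 7) = 2*(-20) = -40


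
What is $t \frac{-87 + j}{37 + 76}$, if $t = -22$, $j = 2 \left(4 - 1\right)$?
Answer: $\frac{1782}{113} \approx 15.77$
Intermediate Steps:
$j = 6$ ($j = 2 \cdot 3 = 6$)
$t \frac{-87 + j}{37 + 76} = - 22 \frac{-87 + 6}{37 + 76} = - 22 \left(- \frac{81}{113}\right) = - 22 \left(\left(-81\right) \frac{1}{113}\right) = \left(-22\right) \left(- \frac{81}{113}\right) = \frac{1782}{113}$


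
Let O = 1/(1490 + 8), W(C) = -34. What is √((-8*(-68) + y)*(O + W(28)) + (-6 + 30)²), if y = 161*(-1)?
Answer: 15*I*√124125778/1498 ≈ 111.56*I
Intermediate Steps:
y = -161
O = 1/1498 ≈ 0.00066756
√((-8*(-68) + y)*(O + W(28)) + (-6 + 30)²) = √((-8*(-68) - 161)*(1/1498 - 34) + (-6 + 30)²) = √((544 - 161)*(-50931/1498) + 24²) = √(383*(-50931/1498) + 576) = √(-19506573/1498 + 576) = √(-18643725/1498) = 15*I*√124125778/1498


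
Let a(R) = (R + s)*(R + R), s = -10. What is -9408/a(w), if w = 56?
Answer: -42/23 ≈ -1.8261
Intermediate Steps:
a(R) = 2*R*(-10 + R) (a(R) = (R - 10)*(R + R) = (-10 + R)*(2*R) = 2*R*(-10 + R))
-9408/a(w) = -9408*1/(112*(-10 + 56)) = -9408/(2*56*46) = -9408/5152 = -9408*1/5152 = -42/23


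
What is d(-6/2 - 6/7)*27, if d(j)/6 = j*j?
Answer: 118098/49 ≈ 2410.2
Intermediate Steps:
d(j) = 6*j**2 (d(j) = 6*(j*j) = 6*j**2)
d(-6/2 - 6/7)*27 = (6*(-6/2 - 6/7)**2)*27 = (6*(-6*1/2 - 6*1/7)**2)*27 = (6*(-3 - 6/7)**2)*27 = (6*(-27/7)**2)*27 = (6*(729/49))*27 = (4374/49)*27 = 118098/49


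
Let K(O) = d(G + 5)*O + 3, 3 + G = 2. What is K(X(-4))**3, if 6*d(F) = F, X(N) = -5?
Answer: -1/27 ≈ -0.037037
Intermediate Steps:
G = -1 (G = -3 + 2 = -1)
d(F) = F/6
K(O) = 3 + 2*O/3 (K(O) = ((-1 + 5)/6)*O + 3 = ((1/6)*4)*O + 3 = 2*O/3 + 3 = 3 + 2*O/3)
K(X(-4))**3 = (3 + (2/3)*(-5))**3 = (3 - 10/3)**3 = (-1/3)**3 = -1/27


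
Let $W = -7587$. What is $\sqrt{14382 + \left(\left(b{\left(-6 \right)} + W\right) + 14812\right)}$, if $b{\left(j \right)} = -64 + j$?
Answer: $3 \sqrt{2393} \approx 146.75$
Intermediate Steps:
$\sqrt{14382 + \left(\left(b{\left(-6 \right)} + W\right) + 14812\right)} = \sqrt{14382 + \left(\left(\left(-64 - 6\right) - 7587\right) + 14812\right)} = \sqrt{14382 + \left(\left(-70 - 7587\right) + 14812\right)} = \sqrt{14382 + \left(-7657 + 14812\right)} = \sqrt{14382 + 7155} = \sqrt{21537} = 3 \sqrt{2393}$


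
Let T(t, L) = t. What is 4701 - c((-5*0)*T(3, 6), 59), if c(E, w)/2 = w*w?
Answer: -2261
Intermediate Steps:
c(E, w) = 2*w² (c(E, w) = 2*(w*w) = 2*w²)
4701 - c((-5*0)*T(3, 6), 59) = 4701 - 2*59² = 4701 - 2*3481 = 4701 - 1*6962 = 4701 - 6962 = -2261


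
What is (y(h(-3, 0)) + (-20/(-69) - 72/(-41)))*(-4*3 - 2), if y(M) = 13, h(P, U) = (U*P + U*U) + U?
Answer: -595910/2829 ≈ -210.64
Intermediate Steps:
h(P, U) = U + U² + P*U (h(P, U) = (P*U + U²) + U = (U² + P*U) + U = U + U² + P*U)
(y(h(-3, 0)) + (-20/(-69) - 72/(-41)))*(-4*3 - 2) = (13 + (-20/(-69) - 72/(-41)))*(-4*3 - 2) = (13 + (-20*(-1/69) - 72*(-1/41)))*(-12 - 2) = (13 + (20/69 + 72/41))*(-14) = (13 + 5788/2829)*(-14) = (42565/2829)*(-14) = -595910/2829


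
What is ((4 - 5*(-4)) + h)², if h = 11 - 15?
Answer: 400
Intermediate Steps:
h = -4
((4 - 5*(-4)) + h)² = ((4 - 5*(-4)) - 4)² = ((4 + 20) - 4)² = (24 - 4)² = 20² = 400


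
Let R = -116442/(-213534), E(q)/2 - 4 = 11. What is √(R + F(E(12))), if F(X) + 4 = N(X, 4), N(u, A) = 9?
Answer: 2*√195098898/11863 ≈ 2.3548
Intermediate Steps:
E(q) = 30 (E(q) = 8 + 2*11 = 8 + 22 = 30)
F(X) = 5 (F(X) = -4 + 9 = 5)
R = 6469/11863 (R = -116442*(-1/213534) = 6469/11863 ≈ 0.54531)
√(R + F(E(12))) = √(6469/11863 + 5) = √(65784/11863) = 2*√195098898/11863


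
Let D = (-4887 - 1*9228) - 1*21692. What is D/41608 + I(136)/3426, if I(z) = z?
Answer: -58508047/71274504 ≈ -0.82088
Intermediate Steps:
D = -35807 (D = (-4887 - 9228) - 21692 = -14115 - 21692 = -35807)
D/41608 + I(136)/3426 = -35807/41608 + 136/3426 = -35807*1/41608 + 136*(1/3426) = -35807/41608 + 68/1713 = -58508047/71274504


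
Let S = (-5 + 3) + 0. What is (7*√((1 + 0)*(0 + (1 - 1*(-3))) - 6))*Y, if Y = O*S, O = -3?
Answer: 42*I*√2 ≈ 59.397*I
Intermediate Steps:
S = -2 (S = -2 + 0 = -2)
Y = 6 (Y = -3*(-2) = 6)
(7*√((1 + 0)*(0 + (1 - 1*(-3))) - 6))*Y = (7*√((1 + 0)*(0 + (1 - 1*(-3))) - 6))*6 = (7*√(1*(0 + (1 + 3)) - 6))*6 = (7*√(1*(0 + 4) - 6))*6 = (7*√(1*4 - 6))*6 = (7*√(4 - 6))*6 = (7*√(-2))*6 = (7*(I*√2))*6 = (7*I*√2)*6 = 42*I*√2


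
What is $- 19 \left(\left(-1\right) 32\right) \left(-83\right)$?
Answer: $-50464$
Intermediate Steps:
$- 19 \left(\left(-1\right) 32\right) \left(-83\right) = \left(-19\right) \left(-32\right) \left(-83\right) = 608 \left(-83\right) = -50464$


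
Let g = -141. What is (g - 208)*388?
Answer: -135412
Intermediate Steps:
(g - 208)*388 = (-141 - 208)*388 = -349*388 = -135412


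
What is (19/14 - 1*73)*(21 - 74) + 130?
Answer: 54979/14 ≈ 3927.1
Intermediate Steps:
(19/14 - 1*73)*(21 - 74) + 130 = (19*(1/14) - 73)*(-53) + 130 = (19/14 - 73)*(-53) + 130 = -1003/14*(-53) + 130 = 53159/14 + 130 = 54979/14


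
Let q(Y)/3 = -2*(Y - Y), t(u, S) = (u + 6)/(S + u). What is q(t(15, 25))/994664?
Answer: 0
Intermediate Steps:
t(u, S) = (6 + u)/(S + u)
q(Y) = 0 (q(Y) = 3*(-2*(Y - Y)) = 3*(-2*0) = 3*0 = 0)
q(t(15, 25))/994664 = 0/994664 = 0*(1/994664) = 0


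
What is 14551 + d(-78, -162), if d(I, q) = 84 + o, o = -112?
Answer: 14523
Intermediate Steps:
d(I, q) = -28 (d(I, q) = 84 - 112 = -28)
14551 + d(-78, -162) = 14551 - 28 = 14523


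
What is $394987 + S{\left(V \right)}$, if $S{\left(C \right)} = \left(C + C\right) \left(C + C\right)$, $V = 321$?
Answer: $807151$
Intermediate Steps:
$S{\left(C \right)} = 4 C^{2}$ ($S{\left(C \right)} = 2 C 2 C = 4 C^{2}$)
$394987 + S{\left(V \right)} = 394987 + 4 \cdot 321^{2} = 394987 + 4 \cdot 103041 = 394987 + 412164 = 807151$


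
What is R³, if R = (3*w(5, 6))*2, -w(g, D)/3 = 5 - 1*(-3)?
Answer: -2985984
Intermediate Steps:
w(g, D) = -24 (w(g, D) = -3*(5 - 1*(-3)) = -3*(5 + 3) = -3*8 = -24)
R = -144 (R = (3*(-24))*2 = -72*2 = -144)
R³ = (-144)³ = -2985984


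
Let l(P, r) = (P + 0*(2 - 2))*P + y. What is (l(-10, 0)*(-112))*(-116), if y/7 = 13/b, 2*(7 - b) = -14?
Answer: 1383648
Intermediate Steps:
b = 14 (b = 7 - ½*(-14) = 7 + 7 = 14)
y = 13/2 (y = 7*(13/14) = 13/2 ≈ 6.5000)
l(P, r) = 13/2 + P² (l(P, r) = (P + 0*(2 - 2))*P + 13/2 = (P + 0*0)*P + 13/2 = (P + 0)*P + 13/2 = P*P + 13/2 = P² + 13/2 = 13/2 + P²)
(l(-10, 0)*(-112))*(-116) = ((13/2 + (-10)²)*(-112))*(-116) = ((13/2 + 100)*(-112))*(-116) = ((213/2)*(-112))*(-116) = -11928*(-116) = 1383648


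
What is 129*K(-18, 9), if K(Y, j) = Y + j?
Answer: -1161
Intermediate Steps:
129*K(-18, 9) = 129*(-18 + 9) = 129*(-9) = -1161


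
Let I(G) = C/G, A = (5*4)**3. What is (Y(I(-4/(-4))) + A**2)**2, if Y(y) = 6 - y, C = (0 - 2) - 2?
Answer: 4096001280000100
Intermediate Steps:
C = -4 (C = -2 - 2 = -4)
A = 8000 (A = 20**3 = 8000)
I(G) = -4/G
(Y(I(-4/(-4))) + A**2)**2 = ((6 - (-4)/((-4/(-4)))) + 8000**2)**2 = ((6 - (-4)/((-4*(-1/4)))) + 64000000)**2 = ((6 - (-4)/1) + 64000000)**2 = ((6 - (-4)) + 64000000)**2 = ((6 - 1*(-4)) + 64000000)**2 = ((6 + 4) + 64000000)**2 = (10 + 64000000)**2 = 64000010**2 = 4096001280000100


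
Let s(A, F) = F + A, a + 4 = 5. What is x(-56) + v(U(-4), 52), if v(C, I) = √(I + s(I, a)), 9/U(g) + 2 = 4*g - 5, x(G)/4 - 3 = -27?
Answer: -96 + √105 ≈ -85.753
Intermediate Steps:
x(G) = -96 (x(G) = 12 + 4*(-27) = 12 - 108 = -96)
a = 1 (a = -4 + 5 = 1)
U(g) = 9/(-7 + 4*g) (U(g) = 9/(-2 + (4*g - 5)) = 9/(-2 + (-5 + 4*g)) = 9/(-7 + 4*g))
s(A, F) = A + F
v(C, I) = √(1 + 2*I) (v(C, I) = √(I + (I + 1)) = √(I + (1 + I)) = √(1 + 2*I))
x(-56) + v(U(-4), 52) = -96 + √(1 + 2*52) = -96 + √(1 + 104) = -96 + √105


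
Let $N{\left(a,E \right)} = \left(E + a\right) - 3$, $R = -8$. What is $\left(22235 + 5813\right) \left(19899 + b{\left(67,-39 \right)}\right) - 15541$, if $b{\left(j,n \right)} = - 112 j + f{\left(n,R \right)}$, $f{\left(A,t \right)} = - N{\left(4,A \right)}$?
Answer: $348705243$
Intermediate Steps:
$N{\left(a,E \right)} = -3 + E + a$
$f{\left(A,t \right)} = -1 - A$ ($f{\left(A,t \right)} = - (-3 + A + 4) = - (1 + A) = -1 - A$)
$b{\left(j,n \right)} = -1 - n - 112 j$ ($b{\left(j,n \right)} = - 112 j - \left(1 + n\right) = -1 - n - 112 j$)
$\left(22235 + 5813\right) \left(19899 + b{\left(67,-39 \right)}\right) - 15541 = \left(22235 + 5813\right) \left(19899 - 7466\right) - 15541 = 28048 \left(19899 - 7466\right) - 15541 = 28048 \cdot 12433 - 15541 = 348720784 - 15541 = 348705243$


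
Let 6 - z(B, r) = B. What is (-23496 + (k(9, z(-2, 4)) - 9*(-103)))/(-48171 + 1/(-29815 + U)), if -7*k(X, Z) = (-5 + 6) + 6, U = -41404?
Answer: 160741283/343069045 ≈ 0.46854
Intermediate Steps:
z(B, r) = 6 - B
k(X, Z) = -1 (k(X, Z) = -((-5 + 6) + 6)/7 = -(1 + 6)/7 = -1/7*7 = -1)
(-23496 + (k(9, z(-2, 4)) - 9*(-103)))/(-48171 + 1/(-29815 + U)) = (-23496 + (-1 - 9*(-103)))/(-48171 + 1/(-29815 - 41404)) = (-23496 + (-1 + 927))/(-48171 + 1/(-71219)) = (-23496 + 926)/(-48171 - 1/71219) = -22570/(-3430690450/71219) = -22570*(-71219/3430690450) = 160741283/343069045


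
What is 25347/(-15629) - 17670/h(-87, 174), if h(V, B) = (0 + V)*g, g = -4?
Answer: -47497531/906482 ≈ -52.398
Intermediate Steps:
h(V, B) = -4*V (h(V, B) = (0 + V)*(-4) = V*(-4) = -4*V)
25347/(-15629) - 17670/h(-87, 174) = 25347/(-15629) - 17670/((-4*(-87))) = 25347*(-1/15629) - 17670/348 = -25347/15629 - 17670*1/348 = -25347/15629 - 2945/58 = -47497531/906482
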